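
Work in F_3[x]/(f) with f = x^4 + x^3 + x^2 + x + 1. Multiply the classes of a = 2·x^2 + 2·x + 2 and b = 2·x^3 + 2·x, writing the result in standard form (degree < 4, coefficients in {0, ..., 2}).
Multiply as integer polynomials: a · b = 4·x^5 + 4·x^4 + 8·x^3 + 4·x^2 + 4·x. Reducing coefficients mod 3: a · b ≡ x^5 + x^4 + 2·x^3 + x^2 + x. Now divide by f(x) = x^4 + x^3 + x^2 + x + 1 in F_3[x], eliminating the leading term at each step:
  leading term x^5: subtract (x)·f(x) = x^5 + x^4 + x^3 + x^2 + x, leaving x^3 (coefficients mod 3)
The degree is now < 4, so this is the remainder. Hence a · b ≡ x^3 in F_3[x]/(f).

Final answer: a · b ≡ x^3 (mod f(x))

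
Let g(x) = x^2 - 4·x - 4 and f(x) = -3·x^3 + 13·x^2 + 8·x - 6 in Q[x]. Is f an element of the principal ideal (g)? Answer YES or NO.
NO

In Q[x] the ideal (g) consists of all multiples of g, so f ∈ (g) iff g | f, i.e. iff the remainder of f on division by g is 0. Divide f by g (g is monic, so eliminate the leading term of the running remainder at each step):
  leading term -3·x^3: subtract (-3·x)·g(x) = -3·x^3 + 12·x^2 + 12·x, leaving x^2 - 4·x - 6
  leading term x^2: subtract (1)·g(x) = x^2 - 4·x - 4, leaving -2
The remainder r(x) = -2 ≠ 0 (and deg r < deg g), so g ∤ f, i.e. f ∉ (g).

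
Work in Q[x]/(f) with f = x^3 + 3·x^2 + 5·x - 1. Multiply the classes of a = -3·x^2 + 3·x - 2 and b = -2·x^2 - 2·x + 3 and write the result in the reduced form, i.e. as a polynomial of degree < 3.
First multiply in Q[x] without reducing: a · b = 6·x^4 - 11·x^2 + 13·x - 6. Now divide by f(x) = x^3 + 3·x^2 + 5·x - 1, eliminating the leading term at each step:
  leading term 6·x^4: subtract (6·x)·f(x) = 6·x^4 + 18·x^3 + 30·x^2 - 6·x, leaving -18·x^3 - 41·x^2 + 19·x - 6
  leading term -18·x^3: subtract (-18)·f(x) = -18·x^3 - 54·x^2 - 90·x + 18, leaving 13·x^2 + 109·x - 24
The degree is now < 3, so this is the remainder. Hence a · b ≡ 13·x^2 + 109·x - 24 in Q[x]/(f).

Final answer: a · b ≡ 13·x^2 + 109·x - 24 (mod f(x))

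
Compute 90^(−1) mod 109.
90^(−1) ≡ 86 (mod 109)

Apply the extended Euclidean algorithm to (109, 90), tracking rows (r, s, t) with s·109 + t·90 = r. Each division r_prev = q·r_cur + r_new produces the new row as (previous row) − q·(current row):
  row A: (109, 1, 0)   [1·109 + 0·90 = 109]
  row B: (90, 0, 1)   [0·109 + 1·90 = 90]
  109 = 1·90 + 19   → row C = row A − 1·row B = (19, 1, −1)   [check: 1·109 − 1·90 = 19]
  90 = 4·19 + 14   → row D = row B − 4·row C = (14, −4, 5)   [check: −4·109 + 5·90 = 14]
  19 = 1·14 + 5   → row E = row C − 1·row D = (5, 5, −6)   [check: 5·109 − 6·90 = 5]
  14 = 2·5 + 4   → row F = row D − 2·row E = (4, −14, 17)   [check: −14·109 + 17·90 = 4]
  5 = 1·4 + 1   → row G = row E − 1·row F = (1, 19, −23)   [check: 19·109 − 23·90 = 1]
  4 = 4·1 + 0   → remainder 0, stop. gcd = 1 (last nonzero row G).
The gcd is 1, so 90 is invertible mod 109. The last nonzero row gives 19·109 − 23·90 = 1, so t = −23. So 90^(−1) ≡ −23 ≡ 86 (mod 109). Verify: 90 · 86 = 7740 ≡ 1 (mod 109). ✓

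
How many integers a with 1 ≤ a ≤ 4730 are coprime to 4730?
1680

The number of a ∈ {1, ..., 4730} with gcd(a, 4730) = 1 is by definition Euler's totient φ(4730). φ is multiplicative, with φ(p^e) = p^e − p^(e−1). Factorise 4730 = 2 · 5 · 11 · 43. Then
  φ(4730) = (2 − 1) · (5 − 1) · (11 − 1) · (43 − 1) = 1 · 4 · 10 · 42 = 1680.
So there are 1680 such integers.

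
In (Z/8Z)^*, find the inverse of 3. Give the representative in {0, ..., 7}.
Apply the extended Euclidean algorithm to (8, 3), tracking rows (r, s, t) with s·8 + t·3 = r. Each division r_prev = q·r_cur + r_new produces the new row as (previous row) − q·(current row):
  row A: (8, 1, 0)   [1·8 + 0·3 = 8]
  row B: (3, 0, 1)   [0·8 + 1·3 = 3]
  8 = 2·3 + 2   → row C = row A − 2·row B = (2, 1, −2)   [check: 1·8 − 2·3 = 2]
  3 = 1·2 + 1   → row D = row B − 1·row C = (1, −1, 3)   [check: −1·8 + 3·3 = 1]
  2 = 2·1 + 0   → remainder 0, stop. gcd = 1 (last nonzero row D).
The gcd is 1, so 3 is invertible mod 8. The last nonzero row gives −1·8 + 3·3 = 1, so t = 3. So 3^(−1) ≡ 3 (mod 8). Verify: 3 · 3 = 9 ≡ 1 (mod 8). ✓

Final answer: 3^(−1) ≡ 3 (mod 8)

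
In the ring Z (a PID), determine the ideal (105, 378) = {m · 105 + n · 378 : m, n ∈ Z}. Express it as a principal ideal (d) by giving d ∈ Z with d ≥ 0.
(105, 378) = (21); d = 21

In the PID Z, (a, b) is generated by gcd(a, b). Compute gcd(378, 105) with the extended Euclidean algorithm, tracking rows (r, s, t) with s·378 + t·105 = r:
  row A: (378, 1, 0)   [1·378 + 0·105 = 378]
  row B: (105, 0, 1)   [0·378 + 1·105 = 105]
  378 = 3·105 + 63   → row C = row A − 3·row B = (63, 1, −3)   [check: 1·378 − 3·105 = 63]
  105 = 1·63 + 42   → row D = row B − 1·row C = (42, −1, 4)   [check: −1·378 + 4·105 = 42]
  63 = 1·42 + 21   → row E = row C − 1·row D = (21, 2, −7)   [check: 2·378 − 7·105 = 21]
  42 = 2·21 + 0   → remainder 0, stop. gcd = 21 (last nonzero row E).
So gcd(105, 378) = 21, with Bézout identity 2·378 − 7·105 = 21. Containment (⊇): the Bézout identity exhibits 21 as an element of (105, 378), giving (21) ⊆ (105, 378). Containment (⊆): since 21 | 105 and 21 | 378 (105 = 21·5, 378 = 21·18), every Z-linear combination of 105 and 378 is divisible by 21, so (105, 378) ⊆ (21). Therefore (105, 378) = (21), d = 21.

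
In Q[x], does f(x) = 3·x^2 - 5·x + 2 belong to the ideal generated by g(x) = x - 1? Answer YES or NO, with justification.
In Q[x] the ideal (g) consists of all multiples of g, so f ∈ (g) iff g | f, i.e. iff the remainder of f on division by g is 0. Divide f by g (g is monic, so eliminate the leading term of the running remainder at each step):
  leading term 3·x^2: subtract (3·x)·g(x) = 3·x^2 - 3·x, leaving 2 - 2·x
  leading term -2·x: subtract (-2)·g(x) = 2 - 2·x, leaving 0
The remainder is 0, so f(x) = g(x) · h(x) with h(x) = 3·x - 2. Hence g | f, i.e. f ∈ (g).

Final answer: YES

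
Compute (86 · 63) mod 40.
Reduce the factors first: 86 ≡ 6, 63 ≡ 23 (mod 40), so 86 · 63 ≡ 6 · 23 (mod 40). 6 · 23 = 138. Dividing by 40: 138 = 3·40 + 18. So (86 · 63) mod 40 = 18.

Final answer: 18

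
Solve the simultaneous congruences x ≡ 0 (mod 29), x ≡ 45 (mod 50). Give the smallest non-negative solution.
The moduli 29, 50 are pairwise coprime, so by the CRT there is a unique solution mod 29·50 = 1450.
Solve by successive substitution. Start with x ≡ 0 (mod 29).
  Combine with x ≡ 45 (mod 50): write x = 29·t and require 29·t ≡ 45 (mod 50). Since 29^(−1) ≡ 19 (mod 50), t ≡ 19·45 ≡ 5 (mod 50). So x ≡ 29·5 = 145 (mod 1450).
Unique solution in [0, 1450): x = 145.

Final answer: x ≡ 145 (mod 1450); the representative in [0, 1450) is 145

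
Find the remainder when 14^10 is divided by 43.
Use repeated squaring. Binary(10) = 1010. Walk through the bits of the exponent 10 left-to-right: at each bit after the leading one, square the running value, then multiply by 14 if the bit is 1 (always reducing mod 43):
  bit 1 = 1 (leading): start with 14.
  bit 2 = 0: square 14^2 = 196 ≡ 24 (mod 43).
  bit 3 = 1: square 24^2 = 576 ≡ 17; bit is 1, so multiply 17·14 = 238 ≡ 23 (mod 43).
  bit 4 = 0: square 23^2 = 529 ≡ 13 (mod 43).
Final value: 14^10 ≡ 13 (mod 43).

Final answer: 13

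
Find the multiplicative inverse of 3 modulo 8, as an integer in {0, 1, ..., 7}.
Apply the extended Euclidean algorithm to (8, 3), tracking rows (r, s, t) with s·8 + t·3 = r. Each division r_prev = q·r_cur + r_new produces the new row as (previous row) − q·(current row):
  row A: (8, 1, 0)   [1·8 + 0·3 = 8]
  row B: (3, 0, 1)   [0·8 + 1·3 = 3]
  8 = 2·3 + 2   → row C = row A − 2·row B = (2, 1, −2)   [check: 1·8 − 2·3 = 2]
  3 = 1·2 + 1   → row D = row B − 1·row C = (1, −1, 3)   [check: −1·8 + 3·3 = 1]
  2 = 2·1 + 0   → remainder 0, stop. gcd = 1 (last nonzero row D).
The gcd is 1, so 3 is invertible mod 8. The last nonzero row gives −1·8 + 3·3 = 1, so t = 3. So 3^(−1) ≡ 3 (mod 8). Verify: 3 · 3 = 9 ≡ 1 (mod 8). ✓

Final answer: 3^(−1) ≡ 3 (mod 8)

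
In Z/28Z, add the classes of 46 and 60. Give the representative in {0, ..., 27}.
Reduce the summands first: 46 ≡ 18, 60 ≡ 4 (mod 28), so 46 + 60 ≡ 18 + 4 (mod 28). 18 + 4 = 22; 22 = 0·28 + 22, so (46 + 60) mod 28 = 22.

Final answer: 22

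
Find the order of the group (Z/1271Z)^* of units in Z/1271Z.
(Z/1271Z)^* consists of the classes a with gcd(a, 1271) = 1, so its order is φ(1271). φ is multiplicative, with φ(p^e) = p^e − p^(e−1). Factorise 1271 = 31 · 41. Then
  φ(1271) = (31 − 1) · (41 − 1) = 30 · 40 = 1200.
Thus |(Z/1271Z)^*| = 1200.

Final answer: |(Z/1271Z)^*| = 1200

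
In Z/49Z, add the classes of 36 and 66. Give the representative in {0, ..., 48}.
Reduce the summands first: 66 ≡ 17 (mod 49), so 36 + 66 ≡ 36 + 17 (mod 49). 36 + 17 = 53; 53 = 1·49 + 4, so (36 + 66) mod 49 = 4.

Final answer: 4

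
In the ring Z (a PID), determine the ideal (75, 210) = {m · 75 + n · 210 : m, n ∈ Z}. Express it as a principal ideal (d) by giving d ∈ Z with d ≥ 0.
In the PID Z, (a, b) is generated by gcd(a, b). Compute gcd(210, 75) with the extended Euclidean algorithm, tracking rows (r, s, t) with s·210 + t·75 = r:
  row A: (210, 1, 0)   [1·210 + 0·75 = 210]
  row B: (75, 0, 1)   [0·210 + 1·75 = 75]
  210 = 2·75 + 60   → row C = row A − 2·row B = (60, 1, −2)   [check: 1·210 − 2·75 = 60]
  75 = 1·60 + 15   → row D = row B − 1·row C = (15, −1, 3)   [check: −1·210 + 3·75 = 15]
  60 = 4·15 + 0   → remainder 0, stop. gcd = 15 (last nonzero row D).
So gcd(75, 210) = 15, with Bézout identity −1·210 + 3·75 = 15. Containment (⊇): the Bézout identity exhibits 15 as an element of (75, 210), giving (15) ⊆ (75, 210). Containment (⊆): since 15 | 75 and 15 | 210 (75 = 15·5, 210 = 15·14), every Z-linear combination of 75 and 210 is divisible by 15, so (75, 210) ⊆ (15). Therefore (75, 210) = (15), d = 15.

Final answer: (75, 210) = (15); d = 15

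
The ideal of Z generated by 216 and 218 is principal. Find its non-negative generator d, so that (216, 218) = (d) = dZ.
(216, 218) = (2); d = 2

In the PID Z, (a, b) is generated by gcd(a, b). Compute gcd(218, 216) with the extended Euclidean algorithm, tracking rows (r, s, t) with s·218 + t·216 = r:
  row A: (218, 1, 0)   [1·218 + 0·216 = 218]
  row B: (216, 0, 1)   [0·218 + 1·216 = 216]
  218 = 1·216 + 2   → row C = row A − 1·row B = (2, 1, −1)   [check: 1·218 − 1·216 = 2]
  216 = 108·2 + 0   → remainder 0, stop. gcd = 2 (last nonzero row C).
So gcd(216, 218) = 2, with Bézout identity 1·218 − 1·216 = 2. Containment (⊇): the Bézout identity exhibits 2 as an element of (216, 218), giving (2) ⊆ (216, 218). Containment (⊆): since 2 | 216 and 2 | 218 (216 = 2·108, 218 = 2·109), every Z-linear combination of 216 and 218 is divisible by 2, so (216, 218) ⊆ (2). Therefore (216, 218) = (2), d = 2.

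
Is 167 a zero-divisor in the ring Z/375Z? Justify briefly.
gcd(167, 375) = 1, so 167 is a unit in Z/375Z (it has a multiplicative inverse). A unit cannot be a zero-divisor: if 167·b ≡ 0 then multiplying both sides by 167^(−1) gives b ≡ 0. So 167 is not a zero-divisor.

Final answer: NO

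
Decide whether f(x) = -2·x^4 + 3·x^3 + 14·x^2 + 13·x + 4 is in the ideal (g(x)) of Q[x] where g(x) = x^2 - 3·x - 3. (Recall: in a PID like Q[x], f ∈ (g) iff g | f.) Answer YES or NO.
In Q[x] the ideal (g) consists of all multiples of g, so f ∈ (g) iff g | f, i.e. iff the remainder of f on division by g is 0. Divide f by g (g is monic, so eliminate the leading term of the running remainder at each step):
  leading term -2·x^4: subtract (-2·x^2)·g(x) = -2·x^4 + 6·x^3 + 6·x^2, leaving -3·x^3 + 8·x^2 + 13·x + 4
  leading term -3·x^3: subtract (-3·x)·g(x) = -3·x^3 + 9·x^2 + 9·x, leaving -x^2 + 4·x + 4
  leading term -x^2: subtract (-1)·g(x) = -x^2 + 3·x + 3, leaving x + 1
The remainder r(x) = x + 1 ≠ 0 (and deg r < deg g), so g ∤ f, i.e. f ∉ (g).

Final answer: NO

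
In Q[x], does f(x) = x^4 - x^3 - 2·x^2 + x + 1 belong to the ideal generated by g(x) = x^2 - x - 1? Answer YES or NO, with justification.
In Q[x] the ideal (g) consists of all multiples of g, so f ∈ (g) iff g | f, i.e. iff the remainder of f on division by g is 0. Divide f by g (g is monic, so eliminate the leading term of the running remainder at each step):
  leading term x^4: subtract (x^2)·g(x) = x^4 - x^3 - x^2, leaving -x^2 + x + 1
  leading term -x^2: subtract (-1)·g(x) = -x^2 + x + 1, leaving 0
The remainder is 0, so f(x) = g(x) · h(x) with h(x) = x^2 - 1. Hence g | f, i.e. f ∈ (g).

Final answer: YES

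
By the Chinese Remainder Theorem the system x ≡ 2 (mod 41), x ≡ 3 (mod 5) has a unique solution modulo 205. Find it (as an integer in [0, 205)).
x ≡ 43 (mod 205); the representative in [0, 205) is 43

The moduli 41, 5 are pairwise coprime, so by the CRT there is a unique solution mod 41·5 = 205.
Solve by successive substitution. Start with x ≡ 2 (mod 41).
  Combine with x ≡ 3 (mod 5): write x = 2 + 41·t and require 2 + 41·t ≡ 3 (mod 5), i.e. 41·t ≡ 3 − 2 ≡ 1 (mod 5). Since 41^(−1) ≡ 1 (mod 5) (41 ≡ 1 (mod 5)), t ≡ 1·1 ≡ 1 (mod 5). So x ≡ 2 + 41·1 = 43 (mod 205).
Unique solution in [0, 205): x = 43.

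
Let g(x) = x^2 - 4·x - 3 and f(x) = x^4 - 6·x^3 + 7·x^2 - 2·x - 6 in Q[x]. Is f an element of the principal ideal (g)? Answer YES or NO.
YES

In Q[x] the ideal (g) consists of all multiples of g, so f ∈ (g) iff g | f, i.e. iff the remainder of f on division by g is 0. Divide f by g (g is monic, so eliminate the leading term of the running remainder at each step):
  leading term x^4: subtract (x^2)·g(x) = x^4 - 4·x^3 - 3·x^2, leaving -2·x^3 + 10·x^2 - 2·x - 6
  leading term -2·x^3: subtract (-2·x)·g(x) = -2·x^3 + 8·x^2 + 6·x, leaving 2·x^2 - 8·x - 6
  leading term 2·x^2: subtract (2)·g(x) = 2·x^2 - 8·x - 6, leaving 0
The remainder is 0, so f(x) = g(x) · h(x) with h(x) = x^2 - 2·x + 2. Hence g | f, i.e. f ∈ (g).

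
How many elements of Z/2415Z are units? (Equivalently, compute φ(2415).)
Z/2415Z has φ(2415) = 1056 units

An element a ∈ Z/2415Z is a unit iff gcd(a, 2415) = 1, so the number of units is φ(2415). φ is multiplicative, with φ(p^e) = p^e − p^(e−1). Factorise 2415 = 3 · 5 · 7 · 23. Then
  φ(2415) = (3 − 1) · (5 − 1) · (7 − 1) · (23 − 1) = 2 · 4 · 6 · 22 = 1056.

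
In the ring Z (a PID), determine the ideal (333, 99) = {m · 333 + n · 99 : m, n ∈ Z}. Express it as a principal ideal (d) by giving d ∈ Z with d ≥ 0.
(333, 99) = (9); d = 9

In the PID Z, (a, b) is generated by gcd(a, b). Compute gcd(333, 99) with the extended Euclidean algorithm, tracking rows (r, s, t) with s·333 + t·99 = r:
  row A: (333, 1, 0)   [1·333 + 0·99 = 333]
  row B: (99, 0, 1)   [0·333 + 1·99 = 99]
  333 = 3·99 + 36   → row C = row A − 3·row B = (36, 1, −3)   [check: 1·333 − 3·99 = 36]
  99 = 2·36 + 27   → row D = row B − 2·row C = (27, −2, 7)   [check: −2·333 + 7·99 = 27]
  36 = 1·27 + 9   → row E = row C − 1·row D = (9, 3, −10)   [check: 3·333 − 10·99 = 9]
  27 = 3·9 + 0   → remainder 0, stop. gcd = 9 (last nonzero row E).
So gcd(333, 99) = 9, with Bézout identity 3·333 − 10·99 = 9. Containment (⊇): the Bézout identity exhibits 9 as an element of (333, 99), giving (9) ⊆ (333, 99). Containment (⊆): since 9 | 333 and 9 | 99 (333 = 9·37, 99 = 9·11), every Z-linear combination of 333 and 99 is divisible by 9, so (333, 99) ⊆ (9). Therefore (333, 99) = (9), d = 9.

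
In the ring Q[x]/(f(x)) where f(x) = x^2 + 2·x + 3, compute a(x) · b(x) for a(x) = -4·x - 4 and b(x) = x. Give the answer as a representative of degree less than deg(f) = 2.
First multiply in Q[x] without reducing: a · b = -4·x^2 - 4·x. Now divide by f(x) = x^2 + 2·x + 3, eliminating the leading term at each step:
  leading term -4·x^2: subtract (-4)·f(x) = -4·x^2 - 8·x - 12, leaving 4·x + 12
The degree is now < 2, so this is the remainder. Hence a · b ≡ 4·x + 12 in Q[x]/(f).

Final answer: a · b ≡ 4·x + 12 (mod f(x))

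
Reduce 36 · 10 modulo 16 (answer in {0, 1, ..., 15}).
8

Reduce the factors first: 36 ≡ 4 (mod 16), so 36 · 10 ≡ 4 · 10 (mod 16). 4 · 10 = 40. Dividing by 16: 40 = 2·16 + 8. So (36 · 10) mod 16 = 8.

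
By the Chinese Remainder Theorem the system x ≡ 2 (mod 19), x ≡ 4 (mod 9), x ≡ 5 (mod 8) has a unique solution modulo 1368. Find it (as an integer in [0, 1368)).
x ≡ 1237 (mod 1368); the representative in [0, 1368) is 1237

The moduli 19, 9, 8 are pairwise coprime, so by the CRT there is a unique solution mod 19·9·8 = 1368.
Solve by successive substitution. Start with x ≡ 2 (mod 19).
  Combine with x ≡ 4 (mod 9): write x = 2 + 19·t and require 2 + 19·t ≡ 4 (mod 9), i.e. 19·t ≡ 4 − 2 ≡ 2 (mod 9). Since 19^(−1) ≡ 1 (mod 9) (19 ≡ 1 (mod 9)), t ≡ 1·2 ≡ 2 (mod 9). So x ≡ 2 + 19·2 = 40 (mod 171).
  Combine with x ≡ 5 (mod 8): write x = 40 + 171·t and require 40 + 171·t ≡ 5 (mod 8), i.e. 171·t ≡ 5 − 40 ≡ 5 (mod 8). Since 171^(−1) ≡ 3 (mod 8) (171 ≡ 3 (mod 8)), t ≡ 3·5 ≡ 7 (mod 8). So x ≡ 40 + 171·7 = 1237 (mod 1368).
Unique solution in [0, 1368): x = 1237.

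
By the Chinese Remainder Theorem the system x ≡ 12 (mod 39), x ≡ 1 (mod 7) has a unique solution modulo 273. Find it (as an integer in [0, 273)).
x ≡ 246 (mod 273); the representative in [0, 273) is 246

The moduli 39, 7 are pairwise coprime, so by the CRT there is a unique solution mod 39·7 = 273.
Solve by successive substitution. Start with x ≡ 12 (mod 39).
  Combine with x ≡ 1 (mod 7): write x = 12 + 39·t and require 12 + 39·t ≡ 1 (mod 7), i.e. 39·t ≡ 1 − 12 ≡ 3 (mod 7). Since 39^(−1) ≡ 2 (mod 7) (39 ≡ 4 (mod 7)), t ≡ 2·3 ≡ 6 (mod 7). So x ≡ 12 + 39·6 = 246 (mod 273).
Unique solution in [0, 273): x = 246.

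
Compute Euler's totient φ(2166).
φ(2166) = 684

φ is multiplicative, with φ(p^e) = p^e − p^(e−1). Factorise 2166 = 2 · 3 · 19^2. Then
  φ(2166) = (2 − 1) · (3 − 1) · (19^2 − 19^1) = 1 · 2 · 342 = 684.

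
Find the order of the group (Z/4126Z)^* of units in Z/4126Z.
(Z/4126Z)^* consists of the classes a with gcd(a, 4126) = 1, so its order is φ(4126). φ is multiplicative, with φ(p^e) = p^e − p^(e−1). Factorise 4126 = 2 · 2063. Then
  φ(4126) = (2 − 1) · (2063 − 1) = 1 · 2062 = 2062.
Thus |(Z/4126Z)^*| = 2062.

Final answer: |(Z/4126Z)^*| = 2062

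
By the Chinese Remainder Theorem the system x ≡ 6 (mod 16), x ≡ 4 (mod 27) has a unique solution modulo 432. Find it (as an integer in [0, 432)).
The moduli 16, 27 are pairwise coprime, so by the CRT there is a unique solution mod 16·27 = 432.
Solve by successive substitution. Start with x ≡ 6 (mod 16).
  Combine with x ≡ 4 (mod 27): write x = 6 + 16·t and require 6 + 16·t ≡ 4 (mod 27), i.e. 16·t ≡ 4 − 6 ≡ 25 (mod 27). Since 16^(−1) ≡ 22 (mod 27), t ≡ 22·25 ≡ 10 (mod 27). So x ≡ 6 + 16·10 = 166 (mod 432).
Unique solution in [0, 432): x = 166.

Final answer: x ≡ 166 (mod 432); the representative in [0, 432) is 166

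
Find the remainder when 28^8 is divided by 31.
20

Use repeated squaring. Binary(8) = 1000. Walk through the bits of the exponent 8 left-to-right: at each bit after the leading one, square the running value, then multiply by 28 if the bit is 1 (always reducing mod 31):
  bit 1 = 1 (leading): start with 28.
  bit 2 = 0: square 28^2 = 784 ≡ 9 (mod 31).
  bit 3 = 0: square 9^2 = 81 ≡ 19 (mod 31).
  bit 4 = 0: square 19^2 = 361 ≡ 20 (mod 31).
Final value: 28^8 ≡ 20 (mod 31).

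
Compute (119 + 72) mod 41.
27

Reduce the summands first: 119 ≡ 37, 72 ≡ 31 (mod 41), so 119 + 72 ≡ 37 + 31 (mod 41). 37 + 31 = 68; 68 = 1·41 + 27, so (119 + 72) mod 41 = 27.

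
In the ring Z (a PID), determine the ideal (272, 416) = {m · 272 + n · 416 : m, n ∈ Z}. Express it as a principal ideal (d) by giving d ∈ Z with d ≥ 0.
(272, 416) = (16); d = 16

In the PID Z, (a, b) is generated by gcd(a, b). Compute gcd(416, 272) with the extended Euclidean algorithm, tracking rows (r, s, t) with s·416 + t·272 = r:
  row A: (416, 1, 0)   [1·416 + 0·272 = 416]
  row B: (272, 0, 1)   [0·416 + 1·272 = 272]
  416 = 1·272 + 144   → row C = row A − 1·row B = (144, 1, −1)   [check: 1·416 − 1·272 = 144]
  272 = 1·144 + 128   → row D = row B − 1·row C = (128, −1, 2)   [check: −1·416 + 2·272 = 128]
  144 = 1·128 + 16   → row E = row C − 1·row D = (16, 2, −3)   [check: 2·416 − 3·272 = 16]
  128 = 8·16 + 0   → remainder 0, stop. gcd = 16 (last nonzero row E).
So gcd(272, 416) = 16, with Bézout identity 2·416 − 3·272 = 16. Containment (⊇): the Bézout identity exhibits 16 as an element of (272, 416), giving (16) ⊆ (272, 416). Containment (⊆): since 16 | 272 and 16 | 416 (272 = 16·17, 416 = 16·26), every Z-linear combination of 272 and 416 is divisible by 16, so (272, 416) ⊆ (16). Therefore (272, 416) = (16), d = 16.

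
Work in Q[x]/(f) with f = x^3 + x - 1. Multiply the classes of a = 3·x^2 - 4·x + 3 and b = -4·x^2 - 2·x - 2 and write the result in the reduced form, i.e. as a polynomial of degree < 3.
First multiply in Q[x] without reducing: a · b = -12·x^4 + 10·x^3 - 10·x^2 + 2·x - 6. Now divide by f(x) = x^3 + x - 1, eliminating the leading term at each step:
  leading term -12·x^4: subtract (-12·x)·f(x) = -12·x^4 - 12·x^2 + 12·x, leaving 10·x^3 + 2·x^2 - 10·x - 6
  leading term 10·x^3: subtract (10)·f(x) = 10·x^3 + 10·x - 10, leaving 2·x^2 - 20·x + 4
The degree is now < 3, so this is the remainder. Hence a · b ≡ 2·x^2 - 20·x + 4 in Q[x]/(f).

Final answer: a · b ≡ 2·x^2 - 20·x + 4 (mod f(x))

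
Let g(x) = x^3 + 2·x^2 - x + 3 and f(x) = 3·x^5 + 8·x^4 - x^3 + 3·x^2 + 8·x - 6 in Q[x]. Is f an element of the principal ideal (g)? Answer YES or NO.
YES

In Q[x] the ideal (g) consists of all multiples of g, so f ∈ (g) iff g | f, i.e. iff the remainder of f on division by g is 0. Divide f by g (g is monic, so eliminate the leading term of the running remainder at each step):
  leading term 3·x^5: subtract (3·x^2)·g(x) = 3·x^5 + 6·x^4 - 3·x^3 + 9·x^2, leaving 2·x^4 + 2·x^3 - 6·x^2 + 8·x - 6
  leading term 2·x^4: subtract (2·x)·g(x) = 2·x^4 + 4·x^3 - 2·x^2 + 6·x, leaving -2·x^3 - 4·x^2 + 2·x - 6
  leading term -2·x^3: subtract (-2)·g(x) = -2·x^3 - 4·x^2 + 2·x - 6, leaving 0
The remainder is 0, so f(x) = g(x) · h(x) with h(x) = 3·x^2 + 2·x - 2. Hence g | f, i.e. f ∈ (g).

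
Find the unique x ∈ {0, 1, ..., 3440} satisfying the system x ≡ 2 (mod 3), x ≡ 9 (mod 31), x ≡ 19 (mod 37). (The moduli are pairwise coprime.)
x ≡ 722 (mod 3441); the representative in [0, 3441) is 722

The moduli 3, 31, 37 are pairwise coprime, so by the CRT there is a unique solution mod 3·31·37 = 3441.
Solve by successive substitution. Start with x ≡ 2 (mod 3).
  Combine with x ≡ 9 (mod 31): write x = 2 + 3·t and require 2 + 3·t ≡ 9 (mod 31), i.e. 3·t ≡ 9 − 2 ≡ 7 (mod 31). Since 3^(−1) ≡ 21 (mod 31), t ≡ 21·7 ≡ 23 (mod 31). So x ≡ 2 + 3·23 = 71 (mod 93).
  Combine with x ≡ 19 (mod 37): write x = 71 + 93·t and require 71 + 93·t ≡ 19 (mod 37), i.e. 93·t ≡ 19 − 71 ≡ 22 (mod 37). Since 93^(−1) ≡ 2 (mod 37) (93 ≡ 19 (mod 37)), t ≡ 2·22 ≡ 7 (mod 37). So x ≡ 71 + 93·7 = 722 (mod 3441).
Unique solution in [0, 3441): x = 722.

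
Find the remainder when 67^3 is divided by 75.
13

Use repeated squaring. Binary(3) = 11. Walk through the bits of the exponent 3 left-to-right: at each bit after the leading one, square the running value, then multiply by 67 if the bit is 1 (always reducing mod 75):
  bit 1 = 1 (leading): start with 67.
  bit 2 = 1: square 67^2 = 4489 ≡ 64; bit is 1, so multiply 64·67 = 4288 ≡ 13 (mod 75).
Final value: 67^3 ≡ 13 (mod 75).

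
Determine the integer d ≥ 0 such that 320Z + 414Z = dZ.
In the PID Z, (a, b) is generated by gcd(a, b). Compute gcd(414, 320) with the extended Euclidean algorithm, tracking rows (r, s, t) with s·414 + t·320 = r:
  row A: (414, 1, 0)   [1·414 + 0·320 = 414]
  row B: (320, 0, 1)   [0·414 + 1·320 = 320]
  414 = 1·320 + 94   → row C = row A − 1·row B = (94, 1, −1)   [check: 1·414 − 1·320 = 94]
  320 = 3·94 + 38   → row D = row B − 3·row C = (38, −3, 4)   [check: −3·414 + 4·320 = 38]
  94 = 2·38 + 18   → row E = row C − 2·row D = (18, 7, −9)   [check: 7·414 − 9·320 = 18]
  38 = 2·18 + 2   → row F = row D − 2·row E = (2, −17, 22)   [check: −17·414 + 22·320 = 2]
  18 = 9·2 + 0   → remainder 0, stop. gcd = 2 (last nonzero row F).
So gcd(320, 414) = 2, with Bézout identity −17·414 + 22·320 = 2. Containment (⊇): the Bézout identity exhibits 2 as an element of (320, 414), giving (2) ⊆ (320, 414). Containment (⊆): since 2 | 320 and 2 | 414 (320 = 2·160, 414 = 2·207), every Z-linear combination of 320 and 414 is divisible by 2, so (320, 414) ⊆ (2). Therefore (320, 414) = (2), d = 2.

Final answer: (320, 414) = (2); d = 2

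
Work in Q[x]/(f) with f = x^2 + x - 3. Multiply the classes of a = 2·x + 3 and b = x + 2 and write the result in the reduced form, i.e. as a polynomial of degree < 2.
a · b ≡ 5·x + 12 (mod f(x))

First multiply in Q[x] without reducing: a · b = 2·x^2 + 7·x + 6. Now divide by f(x) = x^2 + x - 3, eliminating the leading term at each step:
  leading term 2·x^2: subtract (2)·f(x) = 2·x^2 + 2·x - 6, leaving 5·x + 12
The degree is now < 2, so this is the remainder. Hence a · b ≡ 5·x + 12 in Q[x]/(f).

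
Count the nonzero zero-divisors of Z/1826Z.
In Z/1826Z each nonzero element is either a unit (gcd with 1826 is 1) or a zero-divisor (gcd > 1). The number of units is φ(1826): factorise 1826 = 2 · 11 · 83, so φ(1826) = (2 − 1) · (11 − 1) · (83 − 1) = 1 · 10 · 82 = 820. The nonzero elements number 1826 − 1 = 1825. Hence the nonzero zero-divisors number 1825 − 820 = 1005.

Final answer: Z/1826Z has 1005 nonzero zero-divisors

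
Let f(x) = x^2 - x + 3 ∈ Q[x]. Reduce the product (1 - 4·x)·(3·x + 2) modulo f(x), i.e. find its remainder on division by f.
First multiply in Q[x] without reducing: a · b = -12·x^2 - 5·x + 2. Now divide by f(x) = x^2 - x + 3, eliminating the leading term at each step:
  leading term -12·x^2: subtract (-12)·f(x) = -12·x^2 + 12·x - 36, leaving 38 - 17·x
The degree is now < 2, so this is the remainder. Hence a · b ≡ 38 - 17·x in Q[x]/(f).

Final answer: a · b ≡ 38 - 17·x (mod f(x))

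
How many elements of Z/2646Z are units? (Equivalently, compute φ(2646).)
An element a ∈ Z/2646Z is a unit iff gcd(a, 2646) = 1, so the number of units is φ(2646). φ is multiplicative, with φ(p^e) = p^e − p^(e−1). Factorise 2646 = 2 · 3^3 · 7^2. Then
  φ(2646) = (2 − 1) · (3^3 − 3^2) · (7^2 − 7^1) = 1 · 18 · 42 = 756.

Final answer: Z/2646Z has φ(2646) = 756 units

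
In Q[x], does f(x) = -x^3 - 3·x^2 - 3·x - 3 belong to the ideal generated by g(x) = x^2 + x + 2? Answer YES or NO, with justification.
In Q[x] the ideal (g) consists of all multiples of g, so f ∈ (g) iff g | f, i.e. iff the remainder of f on division by g is 0. Divide f by g (g is monic, so eliminate the leading term of the running remainder at each step):
  leading term -x^3: subtract (-x)·g(x) = -x^3 - x^2 - 2·x, leaving -2·x^2 - x - 3
  leading term -2·x^2: subtract (-2)·g(x) = -2·x^2 - 2·x - 4, leaving x + 1
The remainder r(x) = x + 1 ≠ 0 (and deg r < deg g), so g ∤ f, i.e. f ∉ (g).

Final answer: NO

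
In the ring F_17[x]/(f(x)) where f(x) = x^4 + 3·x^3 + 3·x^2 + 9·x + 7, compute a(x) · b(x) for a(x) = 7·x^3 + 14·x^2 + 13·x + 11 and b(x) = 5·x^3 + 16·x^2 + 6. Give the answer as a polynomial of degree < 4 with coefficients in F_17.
Multiply as integer polynomials: a · b = 35·x^6 + 182·x^5 + 289·x^4 + 305·x^3 + 260·x^2 + 78·x + 66. Reducing coefficients mod 17: a · b ≡ x^6 + 12·x^5 + 16·x^3 + 5·x^2 + 10·x + 15. Now divide by f(x) = x^4 + 3·x^3 + 3·x^2 + 9·x + 7 in F_17[x], eliminating the leading term at each step:
  leading term x^6: subtract (x^2)·f(x) = x^6 + 3·x^5 + 3·x^4 + 9·x^3 + 7·x^2, leaving 9·x^5 + 14·x^4 + 7·x^3 + 15·x^2 + 10·x + 15 (coefficients mod 17)
  leading term 9·x^5: subtract (9·x)·f(x) = 9·x^5 + 10·x^4 + 10·x^3 + 13·x^2 + 12·x, leaving 4·x^4 + 14·x^3 + 2·x^2 + 15·x + 15 (coefficients mod 17)
  leading term 4·x^4: subtract (4)·f(x) = 4·x^4 + 12·x^3 + 12·x^2 + 2·x + 11, leaving 2·x^3 + 7·x^2 + 13·x + 4 (coefficients mod 17)
The degree is now < 4, so this is the remainder. Hence a · b ≡ 2·x^3 + 7·x^2 + 13·x + 4 in F_17[x]/(f).

Final answer: a · b ≡ 2·x^3 + 7·x^2 + 13·x + 4 (mod f(x))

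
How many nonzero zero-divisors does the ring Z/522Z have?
Z/522Z has 353 nonzero zero-divisors

In Z/522Z each nonzero element is either a unit (gcd with 522 is 1) or a zero-divisor (gcd > 1). The number of units is φ(522): factorise 522 = 2 · 3^2 · 29, so φ(522) = (2 − 1) · (3^2 − 3^1) · (29 − 1) = 1 · 6 · 28 = 168. The nonzero elements number 522 − 1 = 521. Hence the nonzero zero-divisors number 521 − 168 = 353.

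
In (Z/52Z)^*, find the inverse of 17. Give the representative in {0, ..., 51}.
Apply the extended Euclidean algorithm to (52, 17), tracking rows (r, s, t) with s·52 + t·17 = r. Each division r_prev = q·r_cur + r_new produces the new row as (previous row) − q·(current row):
  row A: (52, 1, 0)   [1·52 + 0·17 = 52]
  row B: (17, 0, 1)   [0·52 + 1·17 = 17]
  52 = 3·17 + 1   → row C = row A − 3·row B = (1, 1, −3)   [check: 1·52 − 3·17 = 1]
  17 = 17·1 + 0   → remainder 0, stop. gcd = 1 (last nonzero row C).
The gcd is 1, so 17 is invertible mod 52. The last nonzero row gives 1·52 − 3·17 = 1, so t = −3. So 17^(−1) ≡ −3 ≡ 49 (mod 52). Verify: 17 · 49 = 833 ≡ 1 (mod 52). ✓

Final answer: 17^(−1) ≡ 49 (mod 52)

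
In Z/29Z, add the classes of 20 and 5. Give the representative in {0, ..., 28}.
25

Both summands are already reduced mod 29. 20 + 5 = 25; 25 = 0·29 + 25, so (20 + 5) mod 29 = 25.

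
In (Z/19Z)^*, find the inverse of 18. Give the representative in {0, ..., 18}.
18^(−1) ≡ 18 (mod 19)

Apply the extended Euclidean algorithm to (19, 18), tracking rows (r, s, t) with s·19 + t·18 = r. Each division r_prev = q·r_cur + r_new produces the new row as (previous row) − q·(current row):
  row A: (19, 1, 0)   [1·19 + 0·18 = 19]
  row B: (18, 0, 1)   [0·19 + 1·18 = 18]
  19 = 1·18 + 1   → row C = row A − 1·row B = (1, 1, −1)   [check: 1·19 − 1·18 = 1]
  18 = 18·1 + 0   → remainder 0, stop. gcd = 1 (last nonzero row C).
The gcd is 1, so 18 is invertible mod 19. The last nonzero row gives 1·19 − 1·18 = 1, so t = −1. So 18^(−1) ≡ −1 ≡ 18 (mod 19). Verify: 18 · 18 = 324 ≡ 1 (mod 19). ✓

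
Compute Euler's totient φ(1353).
φ(1353) = 800

φ is multiplicative, with φ(p^e) = p^e − p^(e−1). Factorise 1353 = 3 · 11 · 41. Then
  φ(1353) = (3 − 1) · (11 − 1) · (41 − 1) = 2 · 10 · 40 = 800.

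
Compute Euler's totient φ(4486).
φ(4486) = 2242

φ is multiplicative, with φ(p^e) = p^e − p^(e−1). Factorise 4486 = 2 · 2243. Then
  φ(4486) = (2 − 1) · (2243 − 1) = 1 · 2242 = 2242.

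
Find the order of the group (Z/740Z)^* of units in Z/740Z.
(Z/740Z)^* consists of the classes a with gcd(a, 740) = 1, so its order is φ(740). φ is multiplicative, with φ(p^e) = p^e − p^(e−1). Factorise 740 = 2^2 · 5 · 37. Then
  φ(740) = (2^2 − 2^1) · (5 − 1) · (37 − 1) = 2 · 4 · 36 = 288.
Thus |(Z/740Z)^*| = 288.

Final answer: |(Z/740Z)^*| = 288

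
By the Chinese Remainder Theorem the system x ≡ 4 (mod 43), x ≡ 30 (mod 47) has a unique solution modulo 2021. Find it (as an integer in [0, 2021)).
x ≡ 735 (mod 2021); the representative in [0, 2021) is 735

The moduli 43, 47 are pairwise coprime, so by the CRT there is a unique solution mod 43·47 = 2021.
Solve by successive substitution. Start with x ≡ 4 (mod 43).
  Combine with x ≡ 30 (mod 47): write x = 4 + 43·t and require 4 + 43·t ≡ 30 (mod 47), i.e. 43·t ≡ 30 − 4 ≡ 26 (mod 47). Since 43^(−1) ≡ 35 (mod 47), t ≡ 35·26 ≡ 17 (mod 47). So x ≡ 4 + 43·17 = 735 (mod 2021).
Unique solution in [0, 2021): x = 735.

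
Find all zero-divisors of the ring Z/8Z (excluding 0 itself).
nonzero zero-divisors of Z/8Z = {2, 4, 6}

An element a ∈ Z/8Z (with a ≠ 0) is a zero-divisor iff gcd(a, 8) > 1 (because a is a unit precisely when gcd(a, n) = 1, and in Z/nZ every nonzero, non-unit element is a zero-divisor). Scan a = 1, ..., 7 and keep those with gcd(a, 8) > 1:
  gcd(2, 8) = 2, gcd(4, 8) = 4, gcd(6, 8) = 2.
All other a ∈ {1, ..., 7} have gcd(a, 8) = 1 and are units. So the nonzero zero-divisors are exactly the 3 values of a appearing in this scan.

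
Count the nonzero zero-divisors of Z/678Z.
In Z/678Z each nonzero element is either a unit (gcd with 678 is 1) or a zero-divisor (gcd > 1). The number of units is φ(678): factorise 678 = 2 · 3 · 113, so φ(678) = (2 − 1) · (3 − 1) · (113 − 1) = 1 · 2 · 112 = 224. The nonzero elements number 678 − 1 = 677. Hence the nonzero zero-divisors number 677 − 224 = 453.

Final answer: Z/678Z has 453 nonzero zero-divisors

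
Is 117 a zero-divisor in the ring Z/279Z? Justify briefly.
YES

gcd(117, 279) = 9 > 1, so 117 is not a unit in Z/279Z. In Z/nZ every nonzero non-unit is a zero-divisor: explicitly, take b = 279/gcd = 31 ≠ 0 (mod 279); then 117·31 = 3627 = 13·279, i.e. 117·31 ≡ 0 (mod 279). So 117 is a zero-divisor.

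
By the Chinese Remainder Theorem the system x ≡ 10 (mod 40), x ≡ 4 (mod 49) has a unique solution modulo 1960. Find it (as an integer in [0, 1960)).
The moduli 40, 49 are pairwise coprime, so by the CRT there is a unique solution mod 40·49 = 1960.
Solve by successive substitution. Start with x ≡ 10 (mod 40).
  Combine with x ≡ 4 (mod 49): write x = 10 + 40·t and require 10 + 40·t ≡ 4 (mod 49), i.e. 40·t ≡ 4 − 10 ≡ 43 (mod 49). Since 40^(−1) ≡ 38 (mod 49), t ≡ 38·43 ≡ 17 (mod 49). So x ≡ 10 + 40·17 = 690 (mod 1960).
Unique solution in [0, 1960): x = 690.

Final answer: x ≡ 690 (mod 1960); the representative in [0, 1960) is 690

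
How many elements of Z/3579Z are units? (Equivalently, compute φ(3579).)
Z/3579Z has φ(3579) = 2384 units

An element a ∈ Z/3579Z is a unit iff gcd(a, 3579) = 1, so the number of units is φ(3579). φ is multiplicative, with φ(p^e) = p^e − p^(e−1). Factorise 3579 = 3 · 1193. Then
  φ(3579) = (3 − 1) · (1193 − 1) = 2 · 1192 = 2384.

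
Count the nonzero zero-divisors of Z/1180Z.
Z/1180Z has 715 nonzero zero-divisors

In Z/1180Z each nonzero element is either a unit (gcd with 1180 is 1) or a zero-divisor (gcd > 1). The number of units is φ(1180): factorise 1180 = 2^2 · 5 · 59, so φ(1180) = (2^2 − 2^1) · (5 − 1) · (59 − 1) = 2 · 4 · 58 = 464. The nonzero elements number 1180 − 1 = 1179. Hence the nonzero zero-divisors number 1179 − 464 = 715.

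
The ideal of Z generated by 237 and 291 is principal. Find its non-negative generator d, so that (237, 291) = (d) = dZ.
In the PID Z, (a, b) is generated by gcd(a, b). Compute gcd(291, 237) with the extended Euclidean algorithm, tracking rows (r, s, t) with s·291 + t·237 = r:
  row A: (291, 1, 0)   [1·291 + 0·237 = 291]
  row B: (237, 0, 1)   [0·291 + 1·237 = 237]
  291 = 1·237 + 54   → row C = row A − 1·row B = (54, 1, −1)   [check: 1·291 − 1·237 = 54]
  237 = 4·54 + 21   → row D = row B − 4·row C = (21, −4, 5)   [check: −4·291 + 5·237 = 21]
  54 = 2·21 + 12   → row E = row C − 2·row D = (12, 9, −11)   [check: 9·291 − 11·237 = 12]
  21 = 1·12 + 9   → row F = row D − 1·row E = (9, −13, 16)   [check: −13·291 + 16·237 = 9]
  12 = 1·9 + 3   → row G = row E − 1·row F = (3, 22, −27)   [check: 22·291 − 27·237 = 3]
  9 = 3·3 + 0   → remainder 0, stop. gcd = 3 (last nonzero row G).
So gcd(237, 291) = 3, with Bézout identity 22·291 − 27·237 = 3. Containment (⊇): the Bézout identity exhibits 3 as an element of (237, 291), giving (3) ⊆ (237, 291). Containment (⊆): since 3 | 237 and 3 | 291 (237 = 3·79, 291 = 3·97), every Z-linear combination of 237 and 291 is divisible by 3, so (237, 291) ⊆ (3). Therefore (237, 291) = (3), d = 3.

Final answer: (237, 291) = (3); d = 3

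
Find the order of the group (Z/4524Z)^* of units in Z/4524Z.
|(Z/4524Z)^*| = 1344

(Z/4524Z)^* consists of the classes a with gcd(a, 4524) = 1, so its order is φ(4524). φ is multiplicative, with φ(p^e) = p^e − p^(e−1). Factorise 4524 = 2^2 · 3 · 13 · 29. Then
  φ(4524) = (2^2 − 2^1) · (3 − 1) · (13 − 1) · (29 − 1) = 2 · 2 · 12 · 28 = 1344.
Thus |(Z/4524Z)^*| = 1344.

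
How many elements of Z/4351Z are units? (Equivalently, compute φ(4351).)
Z/4351Z has φ(4351) = 4104 units

An element a ∈ Z/4351Z is a unit iff gcd(a, 4351) = 1, so the number of units is φ(4351). φ is multiplicative, with φ(p^e) = p^e − p^(e−1). Factorise 4351 = 19 · 229. Then
  φ(4351) = (19 − 1) · (229 − 1) = 18 · 228 = 4104.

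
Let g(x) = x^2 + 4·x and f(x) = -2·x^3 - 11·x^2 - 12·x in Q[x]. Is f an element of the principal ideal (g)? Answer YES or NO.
In Q[x] the ideal (g) consists of all multiples of g, so f ∈ (g) iff g | f, i.e. iff the remainder of f on division by g is 0. Divide f by g (g is monic, so eliminate the leading term of the running remainder at each step):
  leading term -2·x^3: subtract (-2·x)·g(x) = -2·x^3 - 8·x^2, leaving -3·x^2 - 12·x
  leading term -3·x^2: subtract (-3)·g(x) = -3·x^2 - 12·x, leaving 0
The remainder is 0, so f(x) = g(x) · h(x) with h(x) = -2·x - 3. Hence g | f, i.e. f ∈ (g).

Final answer: YES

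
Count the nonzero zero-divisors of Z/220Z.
In Z/220Z each nonzero element is either a unit (gcd with 220 is 1) or a zero-divisor (gcd > 1). The number of units is φ(220): factorise 220 = 2^2 · 5 · 11, so φ(220) = (2^2 − 2^1) · (5 − 1) · (11 − 1) = 2 · 4 · 10 = 80. The nonzero elements number 220 − 1 = 219. Hence the nonzero zero-divisors number 219 − 80 = 139.

Final answer: Z/220Z has 139 nonzero zero-divisors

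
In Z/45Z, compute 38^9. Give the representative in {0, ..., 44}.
Use repeated squaring. Binary(9) = 1001. Walk through the bits of the exponent 9 left-to-right: at each bit after the leading one, square the running value, then multiply by 38 if the bit is 1 (always reducing mod 45):
  bit 1 = 1 (leading): start with 38.
  bit 2 = 0: square 38^2 = 1444 ≡ 4 (mod 45).
  bit 3 = 0: square 4^2 = 16 (mod 45).
  bit 4 = 1: square 16^2 = 256 ≡ 31; bit is 1, so multiply 31·38 = 1178 ≡ 8 (mod 45).
Final value: 38^9 ≡ 8 (mod 45).

Final answer: 8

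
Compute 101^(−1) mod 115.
Apply the extended Euclidean algorithm to (115, 101), tracking rows (r, s, t) with s·115 + t·101 = r. Each division r_prev = q·r_cur + r_new produces the new row as (previous row) − q·(current row):
  row A: (115, 1, 0)   [1·115 + 0·101 = 115]
  row B: (101, 0, 1)   [0·115 + 1·101 = 101]
  115 = 1·101 + 14   → row C = row A − 1·row B = (14, 1, −1)   [check: 1·115 − 1·101 = 14]
  101 = 7·14 + 3   → row D = row B − 7·row C = (3, −7, 8)   [check: −7·115 + 8·101 = 3]
  14 = 4·3 + 2   → row E = row C − 4·row D = (2, 29, −33)   [check: 29·115 − 33·101 = 2]
  3 = 1·2 + 1   → row F = row D − 1·row E = (1, −36, 41)   [check: −36·115 + 41·101 = 1]
  2 = 2·1 + 0   → remainder 0, stop. gcd = 1 (last nonzero row F).
The gcd is 1, so 101 is invertible mod 115. The last nonzero row gives −36·115 + 41·101 = 1, so t = 41. So 101^(−1) ≡ 41 (mod 115). Verify: 101 · 41 = 4141 ≡ 1 (mod 115). ✓

Final answer: 101^(−1) ≡ 41 (mod 115)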